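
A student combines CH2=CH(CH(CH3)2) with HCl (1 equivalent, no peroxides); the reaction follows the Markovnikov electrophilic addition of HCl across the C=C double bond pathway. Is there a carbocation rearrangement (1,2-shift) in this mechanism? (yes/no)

yes

The first-formed carbocation is secondary.
The adjacent isopropyl carbon already bears 2 other carbon substituents and has a hydrogen to migrate; after a 1,2-hydride shift from that carbon the positive charge sits on a tertiary centre.
Tertiary is more stable than secondary, so the shift occurs.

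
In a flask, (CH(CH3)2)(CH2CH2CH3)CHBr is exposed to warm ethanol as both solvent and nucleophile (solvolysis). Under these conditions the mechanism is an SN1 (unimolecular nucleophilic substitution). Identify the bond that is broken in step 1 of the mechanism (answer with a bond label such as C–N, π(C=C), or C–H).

Step 1: Ionisation: the C–Br σ-bond cleaves heterolytically; both bonding electrons depart with Br⁻, leaving a secondary carbocation at the α-carbon.
The bond broken in this step is the C–Br bond.

C–Br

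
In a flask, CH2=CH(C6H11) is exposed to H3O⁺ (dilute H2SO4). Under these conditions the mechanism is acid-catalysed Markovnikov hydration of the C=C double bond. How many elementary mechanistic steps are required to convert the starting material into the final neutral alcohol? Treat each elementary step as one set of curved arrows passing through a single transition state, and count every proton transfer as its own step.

Step 1: Protonation of the alkene by H3O⁺: the π bond acts as the nucleophile and picks up H⁺, giving the more stable (Markovnikov) secondary carbocation. H2O is released.
Step 2: Carbocation rearrangement: a 1,2-hydride shift from the adjacent cyclohexyl carbon converts the initially-formed secondary cation into the more stable tertiary cation.
Step 3: A lone pair on the oxygen of H2O attacks the carbocation, forming a C–O bond and an oxonium ion (a protonated alcohol).
Step 4: H2O removes a proton from the oxonium oxygen, regenerating H3O⁺ and giving the neutral alcohol.
Total: 4 elementary steps.

4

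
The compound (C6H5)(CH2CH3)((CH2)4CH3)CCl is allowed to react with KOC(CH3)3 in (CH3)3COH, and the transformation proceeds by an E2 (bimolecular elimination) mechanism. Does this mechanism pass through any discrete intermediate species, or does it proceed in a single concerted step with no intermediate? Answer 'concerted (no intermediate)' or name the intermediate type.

Concerted anti-periplanar elimination: (CH3)3CO⁻ abstracts a β-H while Cl⁻ leaves, and the C–H electrons become the new C=C π bond — all in a single transition state.
All bond changes occur in one transition state; no discrete intermediate is formed.

concerted (no intermediate)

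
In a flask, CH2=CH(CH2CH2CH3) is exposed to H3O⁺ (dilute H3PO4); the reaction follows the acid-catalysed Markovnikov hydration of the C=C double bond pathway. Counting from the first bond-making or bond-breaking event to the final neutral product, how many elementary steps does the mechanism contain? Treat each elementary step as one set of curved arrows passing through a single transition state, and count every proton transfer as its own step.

Step 1: Electrophilic addition begins with the π(C=C) electrons forming a bond to the proton of H3O⁺. Following Markovnikov's rule, the resulting cation is secondary. H2O is released.
(No 1,2-shift: no single shift to an adjacent carbon would give a more stable cation.)
Step 2: A lone pair on the oxygen of H2O attacks the carbocation, forming a C–O bond and an oxonium ion (a protonated alcohol).
Step 3: H2O removes a proton from the oxonium oxygen, regenerating H3O⁺ and giving the neutral alcohol.
Total: 3 elementary steps.

3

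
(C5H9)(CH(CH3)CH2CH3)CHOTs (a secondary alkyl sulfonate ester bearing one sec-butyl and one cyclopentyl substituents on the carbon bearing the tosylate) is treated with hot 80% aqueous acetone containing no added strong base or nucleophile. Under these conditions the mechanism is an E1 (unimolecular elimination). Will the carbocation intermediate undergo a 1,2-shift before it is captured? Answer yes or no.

yes

The first-formed carbocation is secondary.
The adjacent sec-butyl carbon already bears 2 other carbon substituents and has a hydrogen to migrate; after a 1,2-hydride shift from that carbon the positive charge sits on a tertiary centre.
Tertiary is more stable than secondary, so the shift occurs.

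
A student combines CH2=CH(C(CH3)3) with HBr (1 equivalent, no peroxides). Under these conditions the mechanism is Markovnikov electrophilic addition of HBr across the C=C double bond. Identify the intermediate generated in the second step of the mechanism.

tertiary carbocation

Step 1: Electrophilic addition begins with the π(C=C) electrons forming a bond to the proton of HBr. Following Markovnikov's rule, the resulting cation is secondary. The H–Br bond breaks heterolytically, releasing Br⁻.
Step 2: A 1,2-methyl shift from the adjacent tert-butyl carbon moves the positive charge from the secondary centre to an adjacent carbon, generating a more stable tertiary carbocation.
After step 2 the species present is a tertiary carbocation.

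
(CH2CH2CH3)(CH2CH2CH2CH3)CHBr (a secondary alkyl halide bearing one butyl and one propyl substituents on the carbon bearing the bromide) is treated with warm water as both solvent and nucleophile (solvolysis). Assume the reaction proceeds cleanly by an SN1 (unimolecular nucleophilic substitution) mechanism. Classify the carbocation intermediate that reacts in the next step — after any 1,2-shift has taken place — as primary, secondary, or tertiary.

secondary

Step 1: Rate-determining heterolysis of the C–Br bond gives Br⁻ and a secondary carbocation.
No single 1,2-shift to an adjacent carbon would give a more-substituted cation, so no rearrangement occurs.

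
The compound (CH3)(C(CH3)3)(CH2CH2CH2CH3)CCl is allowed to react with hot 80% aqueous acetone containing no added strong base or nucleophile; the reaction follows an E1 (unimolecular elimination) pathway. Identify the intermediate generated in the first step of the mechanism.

Step 1: Ionisation: the C–Cl σ-bond cleaves heterolytically; both bonding electrons depart with Cl⁻, leaving a tertiary carbocation at the α-carbon.
After step 1 the species present is a tertiary carbocation.

tertiary carbocation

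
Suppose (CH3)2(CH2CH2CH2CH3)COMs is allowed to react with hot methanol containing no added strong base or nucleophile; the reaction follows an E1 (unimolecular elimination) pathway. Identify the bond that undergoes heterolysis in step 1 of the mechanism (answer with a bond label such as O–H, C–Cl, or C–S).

C–O

Step 1: The C–O bond breaks with both electrons going to the mesylate; MsO⁻ leaves and a tertiary carbocation remains.
The bond broken in this step is the C–O bond.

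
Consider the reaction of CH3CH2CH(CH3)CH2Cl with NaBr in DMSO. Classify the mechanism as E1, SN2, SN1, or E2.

Conditions: a primary substrate with a strong nucleophile in the polar aprotic solvent DMSO.
These conditions are the textbook signature of the SN2 pathway.
An unhindered substrate with a strong nucleophile in a polar aprotic solvent favours one-step backside displacement.

SN2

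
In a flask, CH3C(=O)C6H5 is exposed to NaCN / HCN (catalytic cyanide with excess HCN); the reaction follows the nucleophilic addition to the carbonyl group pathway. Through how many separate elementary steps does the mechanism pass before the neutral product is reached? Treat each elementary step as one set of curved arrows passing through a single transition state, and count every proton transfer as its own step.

Step 1: A lone pair / filled orbital on CN⁻ attacks the electrophilic carbonyl carbon; the π(C=O) electrons shift onto oxygen, producing a tetrahedral alkoxide intermediate.
Step 2: Proton transfer from HCN to the alkoxide furnishes a cyanohydrin (and releases another CN⁻ to continue the reaction).
Total: 2 elementary steps.

2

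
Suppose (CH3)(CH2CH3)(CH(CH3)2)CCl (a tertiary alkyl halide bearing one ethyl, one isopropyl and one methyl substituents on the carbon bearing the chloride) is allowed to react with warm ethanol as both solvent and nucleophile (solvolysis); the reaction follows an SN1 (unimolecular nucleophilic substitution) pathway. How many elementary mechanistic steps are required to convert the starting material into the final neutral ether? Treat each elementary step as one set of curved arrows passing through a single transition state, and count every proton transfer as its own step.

Step 1: Rate-determining heterolysis of the C–Cl bond gives Cl⁻ and a tertiary carbocation.
(No 1,2-shift: no single shift to an adjacent carbon would give a more stable cation.)
Step 2: Nucleophilic capture: the oxygen of CH3CH2OH bonds to the cationic carbon, producing an oxonium-ion intermediate.
Step 3: Proton transfer from the O–H of the oxonium ion to a solvent molecule delivers the neutral ether.
Total: 3 elementary steps.

3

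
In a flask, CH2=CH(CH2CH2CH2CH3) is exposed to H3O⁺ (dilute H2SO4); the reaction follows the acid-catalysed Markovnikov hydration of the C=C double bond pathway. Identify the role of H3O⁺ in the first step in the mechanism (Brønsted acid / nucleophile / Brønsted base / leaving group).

Step 1: The π electrons of the C=C bond attack a proton of H3O⁺; Markovnikov addition places the new C–H on the less-substituted alkene carbon, so the positive charge ends up on the more-substituted carbon — a secondary carbocation. H2O is released.
H3O⁺ in the first step donates a proton in a proton-transfer step — a Brønsted acid.

Brønsted acid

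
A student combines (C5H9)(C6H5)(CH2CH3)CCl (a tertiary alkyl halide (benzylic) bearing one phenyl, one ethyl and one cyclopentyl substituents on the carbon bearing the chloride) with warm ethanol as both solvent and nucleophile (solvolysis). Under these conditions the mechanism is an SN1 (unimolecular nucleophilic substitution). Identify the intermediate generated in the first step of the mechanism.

Step 1: Rate-determining heterolysis of the C–Cl bond gives Cl⁻ and a tertiary carbocation.
After step 1 the species present is a tertiary carbocation.

tertiary carbocation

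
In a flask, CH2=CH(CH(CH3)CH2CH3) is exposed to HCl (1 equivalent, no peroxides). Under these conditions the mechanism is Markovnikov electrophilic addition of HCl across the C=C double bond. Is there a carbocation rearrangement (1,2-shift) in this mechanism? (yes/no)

The first-formed carbocation is secondary.
The adjacent sec-butyl carbon already bears 2 other carbon substituents and has a hydrogen to migrate; after a 1,2-hydride shift from that carbon the positive charge sits on a tertiary centre.
Tertiary is more stable than secondary, so the shift occurs.

yes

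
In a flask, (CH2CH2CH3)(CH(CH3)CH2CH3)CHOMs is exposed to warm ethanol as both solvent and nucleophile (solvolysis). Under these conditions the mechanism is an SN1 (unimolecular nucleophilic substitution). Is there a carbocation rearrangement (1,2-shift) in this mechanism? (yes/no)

yes

The first-formed carbocation is secondary.
The adjacent sec-butyl carbon already bears 2 other carbon substituents and has a hydrogen to migrate; after a 1,2-hydride shift from that carbon the positive charge sits on a tertiary centre.
Tertiary is more stable than secondary, so the shift occurs.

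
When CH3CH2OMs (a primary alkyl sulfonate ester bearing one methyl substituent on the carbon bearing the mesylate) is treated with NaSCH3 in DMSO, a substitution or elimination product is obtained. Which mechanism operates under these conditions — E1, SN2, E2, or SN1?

Conditions: a primary substrate with a strong nucleophile in the polar aprotic solvent DMSO.
These conditions are the textbook signature of the SN2 pathway.
An unhindered substrate with a strong nucleophile in a polar aprotic solvent favours one-step backside displacement.

SN2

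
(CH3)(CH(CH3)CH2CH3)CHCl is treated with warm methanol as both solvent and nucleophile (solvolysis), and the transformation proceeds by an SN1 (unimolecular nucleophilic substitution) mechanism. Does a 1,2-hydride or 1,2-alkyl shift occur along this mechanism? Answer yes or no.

The first-formed carbocation is secondary.
The adjacent sec-butyl carbon already bears 2 other carbon substituents and has a hydrogen to migrate; after a 1,2-hydride shift from that carbon the positive charge sits on a tertiary centre.
Tertiary is more stable than secondary, so the shift occurs.

yes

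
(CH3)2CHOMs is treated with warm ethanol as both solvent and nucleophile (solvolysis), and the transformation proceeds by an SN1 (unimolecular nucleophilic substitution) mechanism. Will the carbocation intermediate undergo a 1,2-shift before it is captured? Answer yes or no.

no

The first-formed carbocation is secondary.
No single 1,2-shift to an adjacent carbon would produce a more-substituted cation than the one already present, so no rearrangement occurs.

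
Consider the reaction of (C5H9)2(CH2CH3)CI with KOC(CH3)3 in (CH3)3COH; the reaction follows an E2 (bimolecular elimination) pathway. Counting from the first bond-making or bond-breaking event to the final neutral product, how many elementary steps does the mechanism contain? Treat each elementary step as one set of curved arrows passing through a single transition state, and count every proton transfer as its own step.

1

Step 1: Concerted anti-periplanar elimination: (CH3)3CO⁻ abstracts a β-H while I⁻ leaves, and the C–H electrons become the new C=C π bond — all in a single transition state.
Total: 1 elementary step.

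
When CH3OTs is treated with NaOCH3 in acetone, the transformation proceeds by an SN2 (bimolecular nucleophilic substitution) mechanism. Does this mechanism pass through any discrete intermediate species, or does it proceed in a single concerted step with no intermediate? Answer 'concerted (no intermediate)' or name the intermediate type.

CH3O⁻ attacks the back face of the α-carbon while TsO⁻ departs with the C–O bonding pair — a single concerted displacement through a pentacoordinate transition state.
All bond changes occur in one transition state; no discrete intermediate is formed.

concerted (no intermediate)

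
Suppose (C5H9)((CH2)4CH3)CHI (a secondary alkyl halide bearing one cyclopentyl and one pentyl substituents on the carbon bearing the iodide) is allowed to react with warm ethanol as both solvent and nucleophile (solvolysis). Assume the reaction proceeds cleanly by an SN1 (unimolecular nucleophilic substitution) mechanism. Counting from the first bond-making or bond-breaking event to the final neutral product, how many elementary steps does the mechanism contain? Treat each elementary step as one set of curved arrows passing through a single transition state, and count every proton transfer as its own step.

4

Step 1: The C–I bond breaks with both electrons going to the iodide; I⁻ leaves and a secondary carbocation remains.
Step 2: A 1,2-hydride shift from the adjacent cyclopentyl carbon moves the positive charge from the secondary centre to an adjacent carbon, generating a more stable tertiary carbocation.
Step 3: Nucleophilic capture: the oxygen of CH3CH2OH bonds to the cationic carbon, producing an oxonium-ion intermediate.
Step 4: A second solvent molecule removes the proton on oxygen, giving the neutral ether product.
Total: 4 elementary steps.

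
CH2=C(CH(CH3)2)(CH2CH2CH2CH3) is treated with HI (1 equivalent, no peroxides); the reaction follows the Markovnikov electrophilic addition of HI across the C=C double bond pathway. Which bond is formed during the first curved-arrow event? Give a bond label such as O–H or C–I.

Step 1: The π electrons of the C=C bond attack a proton of HI; Markovnikov addition places the new C–H on the less-substituted alkene carbon, so the positive charge ends up on the more-substituted carbon — a tertiary carbocation. The H–I bond breaks heterolytically, releasing I⁻.
The bond formed in this step is the C–H bond.

C–H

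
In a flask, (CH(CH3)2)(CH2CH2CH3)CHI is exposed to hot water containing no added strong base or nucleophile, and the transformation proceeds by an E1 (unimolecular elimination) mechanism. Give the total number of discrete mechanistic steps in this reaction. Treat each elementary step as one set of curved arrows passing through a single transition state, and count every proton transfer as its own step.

3

Step 1: Rate-determining heterolysis of the C–I bond gives I⁻ and a secondary carbocation.
Step 2: A hydride (H with its bonding pair) migrates from the adjacent isopropyl carbon to the cationic centre — a 1,2-hydride shift — upgrading the secondary cation to a tertiary one.
Step 3: A weak base (a water molecule from the solvent) removes a proton from a carbon adjacent to the cationic centre; the electrons of that C–H bond become the new π(C=C) bond, giving the alkene.
Total: 3 elementary steps.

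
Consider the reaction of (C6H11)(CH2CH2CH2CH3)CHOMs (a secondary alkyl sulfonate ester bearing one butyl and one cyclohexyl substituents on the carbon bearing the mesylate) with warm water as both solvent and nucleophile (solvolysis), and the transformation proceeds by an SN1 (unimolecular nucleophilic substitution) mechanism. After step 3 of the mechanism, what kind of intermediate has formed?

Step 1: The C–O bond breaks with both electrons going to the mesylate; MsO⁻ leaves and a secondary carbocation remains.
Step 2: Carbocation rearrangement: a 1,2-hydride shift from the adjacent cyclohexyl carbon converts the initially-formed secondary cation into the more stable tertiary cation.
Step 3: A lone pair on the oxygen of H2O attacks the carbocation, forming a new C–O σ-bond and an oxonium ion.
After step 3 the species present is an oxonium ion.

oxonium ion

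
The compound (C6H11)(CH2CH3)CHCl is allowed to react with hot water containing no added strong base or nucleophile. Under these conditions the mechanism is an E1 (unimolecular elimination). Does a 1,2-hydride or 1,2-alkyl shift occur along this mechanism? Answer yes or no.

The first-formed carbocation is secondary.
The adjacent cyclohexyl carbon already bears 2 other carbon substituents and has a hydrogen to migrate; after a 1,2-hydride shift from that carbon the positive charge sits on a tertiary centre.
Tertiary is more stable than secondary, so the shift occurs.

yes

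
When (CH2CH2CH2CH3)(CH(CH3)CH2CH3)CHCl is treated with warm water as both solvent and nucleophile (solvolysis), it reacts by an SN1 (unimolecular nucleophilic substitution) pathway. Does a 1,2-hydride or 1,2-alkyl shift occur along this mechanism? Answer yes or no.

yes

The first-formed carbocation is secondary.
The adjacent sec-butyl carbon already bears 2 other carbon substituents and has a hydrogen to migrate; after a 1,2-hydride shift from that carbon the positive charge sits on a tertiary centre.
Tertiary is more stable than secondary, so the shift occurs.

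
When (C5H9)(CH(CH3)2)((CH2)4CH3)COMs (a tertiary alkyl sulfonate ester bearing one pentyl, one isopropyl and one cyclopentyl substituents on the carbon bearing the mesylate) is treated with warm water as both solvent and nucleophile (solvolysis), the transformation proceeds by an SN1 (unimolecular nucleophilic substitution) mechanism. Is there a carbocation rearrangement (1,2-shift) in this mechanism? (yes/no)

The first-formed carbocation is tertiary.
No single 1,2-shift to an adjacent carbon would produce a more-substituted cation than the one already present, so no rearrangement occurs.

no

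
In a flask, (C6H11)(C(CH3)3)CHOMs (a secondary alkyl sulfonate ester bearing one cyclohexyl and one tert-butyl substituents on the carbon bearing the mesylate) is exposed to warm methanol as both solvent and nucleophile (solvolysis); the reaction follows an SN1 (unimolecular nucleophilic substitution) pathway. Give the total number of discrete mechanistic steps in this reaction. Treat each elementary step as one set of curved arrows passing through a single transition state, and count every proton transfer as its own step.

4

Step 1: Rate-determining heterolysis of the C–O bond gives MsO⁻ and a secondary carbocation.
Step 2: A 1,2-hydride shift from the adjacent cyclohexyl carbon moves the positive charge from the secondary centre to an adjacent carbon, generating a more stable tertiary carbocation.
Step 3: CH3OH donates an oxygen lone pair into the empty p orbital of the cation, giving a protonated ether (an oxonium ion).
Step 4: Deprotonation of the oxonium oxygen by solvent methanol yields the neutral ether.
Total: 4 elementary steps.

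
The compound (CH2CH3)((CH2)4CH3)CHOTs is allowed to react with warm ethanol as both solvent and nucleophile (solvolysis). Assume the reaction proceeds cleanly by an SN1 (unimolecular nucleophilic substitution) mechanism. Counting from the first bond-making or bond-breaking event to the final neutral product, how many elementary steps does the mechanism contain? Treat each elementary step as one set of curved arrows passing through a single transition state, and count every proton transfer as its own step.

Step 1: Rate-determining heterolysis of the C–O bond gives TsO⁻ and a secondary carbocation.
(No 1,2-shift: no single shift to an adjacent carbon would give a more stable cation.)
Step 2: CH3CH2OH donates an oxygen lone pair into the empty p orbital of the cation, giving a protonated ether (an oxonium ion).
Step 3: A second solvent molecule removes the proton on oxygen, giving the neutral ether product.
Total: 3 elementary steps.

3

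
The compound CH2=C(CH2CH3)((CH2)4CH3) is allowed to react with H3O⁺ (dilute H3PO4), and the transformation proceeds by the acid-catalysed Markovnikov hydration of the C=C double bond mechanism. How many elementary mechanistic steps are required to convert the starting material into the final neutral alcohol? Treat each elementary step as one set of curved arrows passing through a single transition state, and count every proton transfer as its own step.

3

Step 1: Protonation of the alkene by H3O⁺: the π bond acts as the nucleophile and picks up H⁺, giving the more stable (Markovnikov) tertiary carbocation. H2O is released.
(No 1,2-shift: no single shift to an adjacent carbon would give a more stable cation.)
Step 2: Nucleophilic capture of the cation by H2O produces the protonated alcohol (an oxonium ion).
Step 3: Proton transfer from the O–H of the oxonium ion to H2O completes the catalytic cycle and yields the alcohol.
Total: 3 elementary steps.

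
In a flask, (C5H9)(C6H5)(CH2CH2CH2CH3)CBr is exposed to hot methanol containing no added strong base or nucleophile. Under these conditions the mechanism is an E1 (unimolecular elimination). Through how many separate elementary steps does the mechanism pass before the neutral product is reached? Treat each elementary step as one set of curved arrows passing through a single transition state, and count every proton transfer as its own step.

Step 1: Rate-determining heterolysis of the C–Br bond gives Br⁻ and a tertiary carbocation.
(No 1,2-shift: no single shift to an adjacent carbon would give a more stable cation.)
Step 2: A methanol molecule (solvent) deprotonates a β-carbon; as the C–H bond breaks, those electrons form the new alkene π bond.
Total: 2 elementary steps.

2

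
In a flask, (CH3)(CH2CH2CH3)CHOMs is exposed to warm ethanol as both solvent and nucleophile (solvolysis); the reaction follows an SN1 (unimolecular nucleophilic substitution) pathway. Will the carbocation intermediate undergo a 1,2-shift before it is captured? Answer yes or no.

The first-formed carbocation is secondary.
No single 1,2-shift to an adjacent carbon would produce a more-substituted cation than the one already present, so no rearrangement occurs.

no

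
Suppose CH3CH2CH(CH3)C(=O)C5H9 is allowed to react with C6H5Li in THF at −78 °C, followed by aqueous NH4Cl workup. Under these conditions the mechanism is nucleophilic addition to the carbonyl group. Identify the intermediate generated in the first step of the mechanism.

tetrahedral alkoxide intermediate

Step 1: the carbanion-like carbon of C6H5Li attacks the sp² carbonyl carbon; the C=O π bond breaks and the electrons end up as a lone pair on the alkoxide oxygen of the tetrahedral intermediate.
After step 1 the species present is a tetrahedral alkoxide intermediate.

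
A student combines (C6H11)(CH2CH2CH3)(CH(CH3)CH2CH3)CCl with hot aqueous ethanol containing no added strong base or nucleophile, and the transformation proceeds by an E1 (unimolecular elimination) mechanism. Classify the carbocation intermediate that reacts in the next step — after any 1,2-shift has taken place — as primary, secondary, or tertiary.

Step 1: Unassisted departure of Cl⁻ (taking the C–Cl bonding pair) generates a tertiary carbocation.
No single 1,2-shift to an adjacent carbon would give a more-substituted cation, so no rearrangement occurs.

tertiary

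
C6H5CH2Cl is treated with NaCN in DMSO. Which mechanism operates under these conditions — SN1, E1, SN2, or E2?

Conditions: a primary substrate with a strong nucleophile in the polar aprotic solvent DMSO.
These conditions are the textbook signature of the SN2 pathway.
An unhindered substrate with a strong nucleophile in a polar aprotic solvent favours one-step backside displacement.

SN2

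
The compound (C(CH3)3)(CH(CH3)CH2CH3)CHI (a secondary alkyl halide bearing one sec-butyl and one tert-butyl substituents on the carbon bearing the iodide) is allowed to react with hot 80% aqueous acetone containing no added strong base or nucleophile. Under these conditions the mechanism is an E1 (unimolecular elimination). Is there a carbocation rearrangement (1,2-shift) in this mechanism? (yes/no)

The first-formed carbocation is secondary.
The adjacent sec-butyl carbon already bears 2 other carbon substituents and has a hydrogen to migrate; after a 1,2-hydride shift from that carbon the positive charge sits on a tertiary centre.
Tertiary is more stable than secondary, so the shift occurs.

yes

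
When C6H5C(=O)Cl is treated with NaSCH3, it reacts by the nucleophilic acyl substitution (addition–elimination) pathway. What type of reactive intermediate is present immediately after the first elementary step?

Step 1: A lone pair on the S of CH3S⁻ attacks the electrophilic acyl carbon; the π(C=O) electrons move onto oxygen, giving a tetrahedral intermediate.
After step 1 the species present is a tetrahedral intermediate.

tetrahedral intermediate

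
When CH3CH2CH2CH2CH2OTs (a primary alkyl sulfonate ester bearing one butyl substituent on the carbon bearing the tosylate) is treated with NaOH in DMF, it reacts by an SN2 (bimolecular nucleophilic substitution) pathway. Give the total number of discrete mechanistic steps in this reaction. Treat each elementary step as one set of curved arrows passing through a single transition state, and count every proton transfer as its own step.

1

Step 1: The hydroxide nucleophile donates a lone pair from O to the α-carbon in a backside attack; simultaneously the C–O σ-bond breaks and both of its electrons leave with TsO⁻. One concerted step with inversion of configuration.
Total: 1 elementary step.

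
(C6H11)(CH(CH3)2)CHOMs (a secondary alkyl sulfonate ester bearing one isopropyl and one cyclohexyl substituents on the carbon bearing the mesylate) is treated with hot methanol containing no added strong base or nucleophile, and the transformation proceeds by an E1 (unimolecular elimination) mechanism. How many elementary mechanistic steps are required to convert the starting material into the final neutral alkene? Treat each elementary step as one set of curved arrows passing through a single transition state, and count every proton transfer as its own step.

Step 1: Unassisted departure of MsO⁻ (taking the C–O bonding pair) generates a secondary carbocation.
Step 2: A hydride (H with its bonding pair) migrates from the adjacent isopropyl carbon to the cationic centre — a 1,2-hydride shift — upgrading the secondary cation to a tertiary one.
Step 3: A weak base (a methanol molecule from the solvent) removes a proton from a carbon adjacent to the cationic centre; the electrons of that C–H bond become the new π(C=C) bond, giving the alkene.
Total: 3 elementary steps.

3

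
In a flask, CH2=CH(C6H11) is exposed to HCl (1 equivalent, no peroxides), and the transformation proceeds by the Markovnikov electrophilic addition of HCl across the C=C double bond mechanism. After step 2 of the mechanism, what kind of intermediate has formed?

Step 1: Protonation of the alkene by HCl: the π bond acts as the nucleophile and picks up H⁺, giving the more stable (Markovnikov) secondary carbocation. The H–Cl bond breaks heterolytically, releasing Cl⁻.
Step 2: A 1,2-hydride shift from the adjacent cyclohexyl carbon moves the positive charge from the secondary centre to an adjacent carbon, generating a more stable tertiary carbocation.
After step 2 the species present is a tertiary carbocation.

tertiary carbocation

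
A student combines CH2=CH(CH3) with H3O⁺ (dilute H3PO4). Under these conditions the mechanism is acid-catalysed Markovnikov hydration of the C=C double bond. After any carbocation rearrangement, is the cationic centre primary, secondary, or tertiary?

Step 1: The π electrons of the C=C bond attack a proton of H3O⁺; Markovnikov addition places the new C–H on the less-substituted alkene carbon, so the positive charge ends up on the more-substituted carbon — a secondary carbocation. H2O is released.
No single 1,2-shift to an adjacent carbon would give a more-substituted cation, so no rearrangement occurs.

secondary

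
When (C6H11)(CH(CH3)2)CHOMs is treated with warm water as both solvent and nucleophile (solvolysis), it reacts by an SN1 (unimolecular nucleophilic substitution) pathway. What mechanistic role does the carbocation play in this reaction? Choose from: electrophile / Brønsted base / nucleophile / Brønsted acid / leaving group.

Step 3: Nucleophilic capture: the oxygen of H2O bonds to the cationic carbon, producing an oxonium-ion intermediate.
The carbocation accepts an electron pair into an empty or π* orbital — it is the electrophile.

electrophile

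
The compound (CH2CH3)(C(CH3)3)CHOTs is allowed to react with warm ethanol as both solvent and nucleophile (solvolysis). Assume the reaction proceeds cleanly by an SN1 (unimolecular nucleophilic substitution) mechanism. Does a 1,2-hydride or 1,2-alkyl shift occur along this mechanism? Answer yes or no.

The first-formed carbocation is secondary.
The adjacent tert-butyl carbon has no hydrogen but bears methyl groups; migration of one methyl with its bonding pair (a 1,2-methyl shift) places the charge on a tertiary centre.
Tertiary is more stable than secondary, so the shift occurs.

yes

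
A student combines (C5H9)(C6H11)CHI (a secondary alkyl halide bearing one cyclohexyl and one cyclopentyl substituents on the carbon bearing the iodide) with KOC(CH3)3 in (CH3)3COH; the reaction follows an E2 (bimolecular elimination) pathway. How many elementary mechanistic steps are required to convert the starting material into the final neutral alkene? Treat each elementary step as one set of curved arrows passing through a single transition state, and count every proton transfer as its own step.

1

Step 1: The strong base (CH3)3CO⁻ removes a β-hydrogen; in the same concerted event the electrons of the breaking C–H bond form the new π(C=C) bond and the C–I σ-bond breaks, expelling I⁻. Anti-periplanar geometry; one transition state.
Total: 1 elementary step.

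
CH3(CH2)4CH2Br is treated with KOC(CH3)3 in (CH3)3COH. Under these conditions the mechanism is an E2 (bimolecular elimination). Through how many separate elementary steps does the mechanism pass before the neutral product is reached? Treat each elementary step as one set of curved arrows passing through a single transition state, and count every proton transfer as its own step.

Step 1: In one step, (CH3)3CO⁻ pulls off a β-proton, the C–Br bond cleaves, and a C=C double bond forms between the α- and β-carbons (E2, anti elimination).
Total: 1 elementary step.

1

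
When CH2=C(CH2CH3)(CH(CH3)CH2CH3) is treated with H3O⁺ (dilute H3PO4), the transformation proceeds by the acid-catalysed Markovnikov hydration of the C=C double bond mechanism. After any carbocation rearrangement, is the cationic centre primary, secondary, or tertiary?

tertiary

Step 1: The π electrons of the C=C bond attack a proton of H3O⁺; Markovnikov addition places the new C–H on the less-substituted alkene carbon, so the positive charge ends up on the more-substituted carbon — a tertiary carbocation. H2O is released.
No single 1,2-shift to an adjacent carbon would give a more-substituted cation, so no rearrangement occurs.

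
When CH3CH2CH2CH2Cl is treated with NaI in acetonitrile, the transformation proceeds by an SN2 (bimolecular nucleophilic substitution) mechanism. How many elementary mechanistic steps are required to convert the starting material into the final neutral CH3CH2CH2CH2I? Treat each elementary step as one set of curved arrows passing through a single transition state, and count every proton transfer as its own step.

1

Step 1: I⁻ attacks the back face of the α-carbon while Cl⁻ departs with the C–Cl bonding pair — a single concerted displacement through a pentacoordinate transition state.
Total: 1 elementary step.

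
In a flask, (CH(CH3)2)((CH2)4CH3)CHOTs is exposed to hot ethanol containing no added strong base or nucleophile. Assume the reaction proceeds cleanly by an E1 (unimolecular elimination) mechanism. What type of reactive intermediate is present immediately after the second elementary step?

tertiary carbocation

Step 1: Rate-determining heterolysis of the C–O bond gives TsO⁻ and a secondary carbocation.
Step 2: Carbocation rearrangement: a 1,2-hydride shift from the adjacent isopropyl carbon converts the initially-formed secondary cation into the more stable tertiary cation.
After step 2 the species present is a tertiary carbocation.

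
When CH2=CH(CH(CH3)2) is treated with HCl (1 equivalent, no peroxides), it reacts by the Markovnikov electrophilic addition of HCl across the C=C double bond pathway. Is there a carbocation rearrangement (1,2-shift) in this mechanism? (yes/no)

yes

The first-formed carbocation is secondary.
The adjacent isopropyl carbon already bears 2 other carbon substituents and has a hydrogen to migrate; after a 1,2-hydride shift from that carbon the positive charge sits on a tertiary centre.
Tertiary is more stable than secondary, so the shift occurs.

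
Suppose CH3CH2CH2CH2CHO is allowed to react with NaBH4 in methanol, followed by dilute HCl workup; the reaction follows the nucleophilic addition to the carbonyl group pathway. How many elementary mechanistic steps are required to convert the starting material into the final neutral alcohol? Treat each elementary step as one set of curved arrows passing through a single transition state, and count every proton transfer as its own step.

Step 1: A lone pair / filled orbital on H⁻ (delivered from BH4⁻) attacks the electrophilic carbonyl carbon; the π(C=O) electrons shift onto oxygen, producing a tetrahedral alkoxide intermediate.
Step 2: On dilute HCl workup the alkoxide oxygen is protonated, giving an alcohol.
Total: 2 elementary steps.

2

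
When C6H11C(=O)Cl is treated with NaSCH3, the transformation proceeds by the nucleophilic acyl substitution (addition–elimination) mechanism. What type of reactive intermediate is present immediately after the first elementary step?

Step 1: CH3S⁻ adds to the carbonyl carbon; the C=O π electrons shift onto oxygen and a tetrahedral alkoxide intermediate forms.
After step 1 the species present is a tetrahedral intermediate.

tetrahedral intermediate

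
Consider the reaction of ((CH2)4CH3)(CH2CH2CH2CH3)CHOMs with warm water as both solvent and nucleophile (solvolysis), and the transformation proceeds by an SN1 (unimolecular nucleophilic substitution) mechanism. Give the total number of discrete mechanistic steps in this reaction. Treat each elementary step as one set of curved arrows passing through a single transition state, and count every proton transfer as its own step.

Step 1: Ionisation: the C–O σ-bond cleaves heterolytically; both bonding electrons depart with MsO⁻, leaving a secondary carbocation at the α-carbon.
(No 1,2-shift: no single shift to an adjacent carbon would give a more stable cation.)
Step 2: H2O donates an oxygen lone pair into the empty p orbital of the cation, giving a protonated alcohol (an oxonium ion).
Step 3: A second solvent molecule removes the proton on oxygen, giving the neutral alcohol product.
Total: 3 elementary steps.

3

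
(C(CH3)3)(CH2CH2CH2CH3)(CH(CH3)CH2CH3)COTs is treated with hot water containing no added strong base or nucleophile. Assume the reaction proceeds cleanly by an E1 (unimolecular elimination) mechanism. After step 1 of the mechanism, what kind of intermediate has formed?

Step 1: Unassisted departure of TsO⁻ (taking the C–O bonding pair) generates a tertiary carbocation.
After step 1 the species present is a tertiary carbocation.

tertiary carbocation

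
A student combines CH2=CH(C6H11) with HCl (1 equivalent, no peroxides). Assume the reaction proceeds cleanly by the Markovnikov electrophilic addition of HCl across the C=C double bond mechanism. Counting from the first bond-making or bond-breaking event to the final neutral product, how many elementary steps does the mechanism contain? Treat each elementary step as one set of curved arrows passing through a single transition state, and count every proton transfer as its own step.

3

Step 1: The π electrons of the C=C bond attack a proton of HCl; Markovnikov addition places the new C–H on the less-substituted alkene carbon, so the positive charge ends up on the more-substituted carbon — a secondary carbocation. The H–Cl bond breaks heterolytically, releasing Cl⁻.
Step 2: Carbocation rearrangement: a 1,2-hydride shift from the adjacent cyclohexyl carbon converts the initially-formed secondary cation into the more stable tertiary cation.
Step 3: Cl⁻ captures the cation: a lone pair on Cl⁻ fills the empty p orbital, producing the alkyl halide product.
Total: 3 elementary steps.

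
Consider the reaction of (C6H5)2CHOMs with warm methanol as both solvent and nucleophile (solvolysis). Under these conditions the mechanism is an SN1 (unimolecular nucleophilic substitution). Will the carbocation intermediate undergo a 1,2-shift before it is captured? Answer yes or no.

The first-formed carbocation is secondary.
No single 1,2-shift to an adjacent carbon would produce a more-substituted cation than the one already present, so no rearrangement occurs.

no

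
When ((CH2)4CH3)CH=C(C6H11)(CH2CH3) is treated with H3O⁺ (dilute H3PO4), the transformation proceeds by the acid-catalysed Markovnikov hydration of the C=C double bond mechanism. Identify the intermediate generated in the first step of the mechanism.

Step 1: The π electrons of the C=C bond attack a proton of H3O⁺; Markovnikov addition places the new C–H on the less-substituted alkene carbon, so the positive charge ends up on the more-substituted carbon — a tertiary carbocation. H2O is released.
After step 1 the species present is a tertiary carbocation.

tertiary carbocation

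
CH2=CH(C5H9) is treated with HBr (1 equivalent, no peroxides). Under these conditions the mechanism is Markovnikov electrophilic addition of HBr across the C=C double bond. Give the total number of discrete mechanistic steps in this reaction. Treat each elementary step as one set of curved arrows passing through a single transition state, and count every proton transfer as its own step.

Step 1: Electrophilic addition begins with the π(C=C) electrons forming a bond to the proton of HBr. Following Markovnikov's rule, the resulting cation is secondary. The H–Br bond breaks heterolytically, releasing Br⁻.
Step 2: Carbocation rearrangement: a 1,2-hydride shift from the adjacent cyclopentyl carbon converts the initially-formed secondary cation into the more stable tertiary cation.
Step 3: Br⁻ captures the cation: a lone pair on Br⁻ fills the empty p orbital, producing the alkyl halide product.
Total: 3 elementary steps.

3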